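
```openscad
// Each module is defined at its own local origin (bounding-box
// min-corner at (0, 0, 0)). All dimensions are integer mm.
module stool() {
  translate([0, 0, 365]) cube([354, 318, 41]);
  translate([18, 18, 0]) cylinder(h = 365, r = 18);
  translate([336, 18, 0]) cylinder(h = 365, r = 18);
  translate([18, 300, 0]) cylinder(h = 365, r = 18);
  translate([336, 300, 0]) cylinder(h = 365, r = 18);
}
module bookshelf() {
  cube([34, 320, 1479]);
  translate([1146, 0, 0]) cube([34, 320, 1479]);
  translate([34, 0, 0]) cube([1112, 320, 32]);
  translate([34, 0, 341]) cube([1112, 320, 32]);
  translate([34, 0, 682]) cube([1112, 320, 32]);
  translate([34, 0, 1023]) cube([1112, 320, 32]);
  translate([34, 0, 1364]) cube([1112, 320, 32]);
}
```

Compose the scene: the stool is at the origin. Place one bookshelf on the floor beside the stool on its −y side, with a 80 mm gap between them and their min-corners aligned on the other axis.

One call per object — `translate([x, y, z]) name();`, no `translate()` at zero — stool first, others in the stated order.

stool();
translate([0, -400, 0]) bookshelf();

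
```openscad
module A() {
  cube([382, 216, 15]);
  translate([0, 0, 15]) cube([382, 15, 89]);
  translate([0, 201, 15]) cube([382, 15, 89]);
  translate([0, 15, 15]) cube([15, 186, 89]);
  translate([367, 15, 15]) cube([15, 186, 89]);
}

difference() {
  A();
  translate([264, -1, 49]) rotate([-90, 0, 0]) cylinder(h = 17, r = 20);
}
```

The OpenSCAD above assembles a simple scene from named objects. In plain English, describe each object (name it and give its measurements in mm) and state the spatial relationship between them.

A is an open storage box with external size 382×216×104 mm and wall thickness 15 mm (the base is also 15 mm thick). The base covers the whole footprint; the four walls stand on the base, with the y-facing walls full-width and the x-facing walls fitting between their inner faces.

The open box has a circular hole of radius 20 mm through its front wall, centred at (x = 264, z = 49).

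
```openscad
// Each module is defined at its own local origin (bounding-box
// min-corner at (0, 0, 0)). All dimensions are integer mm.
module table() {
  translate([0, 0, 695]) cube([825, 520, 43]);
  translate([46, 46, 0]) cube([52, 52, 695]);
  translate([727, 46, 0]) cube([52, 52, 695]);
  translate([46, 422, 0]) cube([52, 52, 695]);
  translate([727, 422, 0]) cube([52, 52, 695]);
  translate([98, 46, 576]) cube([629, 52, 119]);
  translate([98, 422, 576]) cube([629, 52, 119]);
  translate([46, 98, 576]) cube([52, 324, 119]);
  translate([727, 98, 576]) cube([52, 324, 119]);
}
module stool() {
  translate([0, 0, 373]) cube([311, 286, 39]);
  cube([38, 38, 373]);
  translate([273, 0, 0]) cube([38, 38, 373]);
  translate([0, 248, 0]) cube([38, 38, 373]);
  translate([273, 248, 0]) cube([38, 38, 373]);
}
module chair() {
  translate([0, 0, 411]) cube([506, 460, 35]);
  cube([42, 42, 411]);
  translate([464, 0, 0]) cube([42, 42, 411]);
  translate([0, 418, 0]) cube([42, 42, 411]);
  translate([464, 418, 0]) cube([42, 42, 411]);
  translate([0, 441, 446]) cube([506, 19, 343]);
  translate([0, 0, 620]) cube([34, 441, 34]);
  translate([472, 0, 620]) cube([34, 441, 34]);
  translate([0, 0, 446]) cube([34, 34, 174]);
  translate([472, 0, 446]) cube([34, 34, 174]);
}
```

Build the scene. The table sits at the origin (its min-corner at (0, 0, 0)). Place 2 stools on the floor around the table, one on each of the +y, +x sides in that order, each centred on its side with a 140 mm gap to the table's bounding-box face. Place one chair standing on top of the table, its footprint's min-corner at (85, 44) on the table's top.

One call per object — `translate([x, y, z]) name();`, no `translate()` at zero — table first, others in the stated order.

table();
translate([257, 660, 0]) stool();
translate([965, 117, 0]) stool();
translate([85, 44, 738]) chair();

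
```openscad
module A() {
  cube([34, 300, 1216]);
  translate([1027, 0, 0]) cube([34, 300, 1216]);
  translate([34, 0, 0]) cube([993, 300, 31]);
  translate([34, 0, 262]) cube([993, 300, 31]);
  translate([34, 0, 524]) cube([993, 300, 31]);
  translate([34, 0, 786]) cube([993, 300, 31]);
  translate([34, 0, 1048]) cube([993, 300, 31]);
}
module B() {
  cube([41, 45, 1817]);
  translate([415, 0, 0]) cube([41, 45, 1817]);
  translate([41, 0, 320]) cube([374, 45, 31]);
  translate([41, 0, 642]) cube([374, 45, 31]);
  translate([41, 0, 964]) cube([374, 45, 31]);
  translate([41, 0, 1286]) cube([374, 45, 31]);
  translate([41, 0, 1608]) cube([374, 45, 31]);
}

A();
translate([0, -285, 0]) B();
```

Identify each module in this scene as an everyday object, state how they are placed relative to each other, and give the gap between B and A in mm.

A is a bookshelf. B is a ladder. The ladder is on the floor beside the bookshelf on its −y side. The gap between the ladder and the bookshelf is 240 mm.

The ladder's nearest face is 240 mm from the bookshelf's −y face.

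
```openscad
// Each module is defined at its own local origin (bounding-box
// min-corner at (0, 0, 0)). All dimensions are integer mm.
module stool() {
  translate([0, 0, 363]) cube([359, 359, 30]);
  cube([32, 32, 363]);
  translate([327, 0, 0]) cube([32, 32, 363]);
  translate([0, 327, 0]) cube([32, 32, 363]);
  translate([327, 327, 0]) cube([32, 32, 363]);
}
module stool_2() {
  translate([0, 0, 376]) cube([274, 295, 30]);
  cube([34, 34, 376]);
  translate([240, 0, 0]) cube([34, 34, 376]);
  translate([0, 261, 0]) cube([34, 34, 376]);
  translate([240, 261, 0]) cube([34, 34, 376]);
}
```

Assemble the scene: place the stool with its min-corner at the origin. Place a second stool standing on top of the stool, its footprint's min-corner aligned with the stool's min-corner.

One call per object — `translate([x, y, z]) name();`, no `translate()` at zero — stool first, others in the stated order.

stool();
translate([0, 0, 393]) stool_2();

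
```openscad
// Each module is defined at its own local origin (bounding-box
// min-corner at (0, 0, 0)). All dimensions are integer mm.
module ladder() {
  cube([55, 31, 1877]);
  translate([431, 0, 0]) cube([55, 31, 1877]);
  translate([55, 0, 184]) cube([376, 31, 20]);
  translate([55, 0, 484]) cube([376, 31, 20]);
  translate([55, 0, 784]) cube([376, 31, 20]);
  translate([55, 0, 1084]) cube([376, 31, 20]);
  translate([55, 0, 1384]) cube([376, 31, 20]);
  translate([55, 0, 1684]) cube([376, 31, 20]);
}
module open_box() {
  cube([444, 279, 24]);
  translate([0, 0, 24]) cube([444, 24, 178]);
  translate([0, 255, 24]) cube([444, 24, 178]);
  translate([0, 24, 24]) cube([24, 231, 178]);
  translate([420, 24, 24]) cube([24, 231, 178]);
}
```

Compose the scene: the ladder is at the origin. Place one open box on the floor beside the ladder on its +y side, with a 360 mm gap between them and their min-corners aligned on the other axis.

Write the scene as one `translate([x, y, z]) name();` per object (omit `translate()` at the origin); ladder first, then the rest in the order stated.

ladder();
translate([0, 391, 0]) open_box();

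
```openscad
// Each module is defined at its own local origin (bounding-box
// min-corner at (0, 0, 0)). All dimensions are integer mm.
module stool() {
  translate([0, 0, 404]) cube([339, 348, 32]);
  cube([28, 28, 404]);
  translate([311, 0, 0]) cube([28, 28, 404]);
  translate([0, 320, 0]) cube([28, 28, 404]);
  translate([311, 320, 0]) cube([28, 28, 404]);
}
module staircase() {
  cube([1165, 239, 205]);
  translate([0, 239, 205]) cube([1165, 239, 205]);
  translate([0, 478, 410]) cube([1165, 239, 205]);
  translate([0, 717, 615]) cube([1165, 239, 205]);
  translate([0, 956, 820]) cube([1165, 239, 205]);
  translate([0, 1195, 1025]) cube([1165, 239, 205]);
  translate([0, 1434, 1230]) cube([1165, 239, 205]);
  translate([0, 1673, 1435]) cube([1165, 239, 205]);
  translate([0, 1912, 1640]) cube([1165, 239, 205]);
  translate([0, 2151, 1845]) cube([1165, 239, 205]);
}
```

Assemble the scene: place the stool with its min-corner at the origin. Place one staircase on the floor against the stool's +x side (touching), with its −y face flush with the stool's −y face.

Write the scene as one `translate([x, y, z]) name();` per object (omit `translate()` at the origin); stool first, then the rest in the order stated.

stool();
translate([339, 0, 0]) staircase();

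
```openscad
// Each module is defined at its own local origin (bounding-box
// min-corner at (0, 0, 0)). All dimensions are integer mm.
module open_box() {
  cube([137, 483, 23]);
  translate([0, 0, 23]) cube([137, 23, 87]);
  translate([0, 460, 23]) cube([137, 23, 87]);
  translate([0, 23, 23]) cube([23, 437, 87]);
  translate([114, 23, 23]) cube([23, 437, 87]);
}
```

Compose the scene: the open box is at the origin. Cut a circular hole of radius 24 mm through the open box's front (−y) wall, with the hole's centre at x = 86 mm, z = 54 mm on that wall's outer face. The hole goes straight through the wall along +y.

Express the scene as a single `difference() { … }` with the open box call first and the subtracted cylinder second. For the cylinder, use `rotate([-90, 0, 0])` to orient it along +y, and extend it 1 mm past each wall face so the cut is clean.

difference() {
  open_box();
  translate([86, -1, 54]) rotate([-90, 0, 0]) cylinder(h = 25, r = 24);
}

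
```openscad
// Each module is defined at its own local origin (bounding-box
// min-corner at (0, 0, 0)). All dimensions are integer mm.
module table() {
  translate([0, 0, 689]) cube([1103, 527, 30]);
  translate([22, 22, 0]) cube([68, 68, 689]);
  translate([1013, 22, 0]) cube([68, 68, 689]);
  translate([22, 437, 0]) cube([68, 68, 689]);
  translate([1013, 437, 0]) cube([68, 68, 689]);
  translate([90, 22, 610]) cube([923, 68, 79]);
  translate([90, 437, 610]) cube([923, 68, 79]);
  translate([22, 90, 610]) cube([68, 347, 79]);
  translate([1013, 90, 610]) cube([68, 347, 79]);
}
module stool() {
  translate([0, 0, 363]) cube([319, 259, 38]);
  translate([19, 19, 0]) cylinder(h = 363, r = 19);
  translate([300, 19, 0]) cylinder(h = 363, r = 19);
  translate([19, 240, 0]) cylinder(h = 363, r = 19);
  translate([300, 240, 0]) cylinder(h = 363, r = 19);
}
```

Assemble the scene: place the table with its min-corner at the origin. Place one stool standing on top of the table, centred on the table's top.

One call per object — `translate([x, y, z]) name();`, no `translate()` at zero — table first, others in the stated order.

table();
translate([392, 134, 719]) stool();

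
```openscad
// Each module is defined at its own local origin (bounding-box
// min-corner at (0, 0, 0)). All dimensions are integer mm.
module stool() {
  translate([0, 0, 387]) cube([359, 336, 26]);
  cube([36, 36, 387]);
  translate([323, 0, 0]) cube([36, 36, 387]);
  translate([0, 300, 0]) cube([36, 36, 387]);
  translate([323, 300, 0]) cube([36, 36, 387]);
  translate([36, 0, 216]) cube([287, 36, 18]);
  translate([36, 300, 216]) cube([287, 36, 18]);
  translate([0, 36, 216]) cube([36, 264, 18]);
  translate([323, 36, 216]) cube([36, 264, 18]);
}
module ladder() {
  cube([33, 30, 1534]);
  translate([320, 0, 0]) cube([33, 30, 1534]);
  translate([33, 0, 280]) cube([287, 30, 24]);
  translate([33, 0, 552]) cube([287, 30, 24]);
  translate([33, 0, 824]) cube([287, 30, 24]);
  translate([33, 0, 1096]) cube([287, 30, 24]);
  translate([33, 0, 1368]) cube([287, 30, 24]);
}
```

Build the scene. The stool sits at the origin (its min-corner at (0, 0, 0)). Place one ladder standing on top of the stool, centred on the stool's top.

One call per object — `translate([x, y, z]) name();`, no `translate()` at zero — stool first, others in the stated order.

stool();
translate([3, 153, 413]) ladder();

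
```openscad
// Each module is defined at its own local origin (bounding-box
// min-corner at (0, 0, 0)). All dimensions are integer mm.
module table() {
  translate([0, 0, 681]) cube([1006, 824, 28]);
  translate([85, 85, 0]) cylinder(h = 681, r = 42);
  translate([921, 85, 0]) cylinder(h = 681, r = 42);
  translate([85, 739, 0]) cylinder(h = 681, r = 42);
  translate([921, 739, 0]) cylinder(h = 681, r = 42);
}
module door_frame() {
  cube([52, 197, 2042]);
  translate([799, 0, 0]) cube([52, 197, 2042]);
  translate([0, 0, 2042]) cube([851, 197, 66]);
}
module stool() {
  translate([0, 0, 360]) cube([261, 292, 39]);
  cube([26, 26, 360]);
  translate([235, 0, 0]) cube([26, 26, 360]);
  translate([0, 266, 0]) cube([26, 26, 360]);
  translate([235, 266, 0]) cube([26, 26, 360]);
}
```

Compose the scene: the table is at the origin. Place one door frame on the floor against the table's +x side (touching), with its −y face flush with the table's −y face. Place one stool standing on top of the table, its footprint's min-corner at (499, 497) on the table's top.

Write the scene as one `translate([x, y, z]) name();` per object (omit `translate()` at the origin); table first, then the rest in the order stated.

table();
translate([1006, 0, 0]) door_frame();
translate([499, 497, 709]) stool();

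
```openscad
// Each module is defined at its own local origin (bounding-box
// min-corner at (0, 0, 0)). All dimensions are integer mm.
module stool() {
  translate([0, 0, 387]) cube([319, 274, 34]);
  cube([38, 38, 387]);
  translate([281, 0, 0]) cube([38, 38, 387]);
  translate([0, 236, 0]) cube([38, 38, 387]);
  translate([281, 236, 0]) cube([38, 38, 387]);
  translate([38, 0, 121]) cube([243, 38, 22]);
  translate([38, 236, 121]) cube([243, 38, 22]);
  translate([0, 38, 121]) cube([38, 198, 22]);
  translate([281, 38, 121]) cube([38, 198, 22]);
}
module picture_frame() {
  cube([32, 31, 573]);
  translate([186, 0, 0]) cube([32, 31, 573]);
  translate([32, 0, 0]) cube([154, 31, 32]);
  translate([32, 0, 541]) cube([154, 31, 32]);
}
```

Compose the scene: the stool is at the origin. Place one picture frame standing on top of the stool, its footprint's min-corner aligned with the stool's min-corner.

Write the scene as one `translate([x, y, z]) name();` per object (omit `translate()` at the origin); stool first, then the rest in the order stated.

stool();
translate([0, 0, 421]) picture_frame();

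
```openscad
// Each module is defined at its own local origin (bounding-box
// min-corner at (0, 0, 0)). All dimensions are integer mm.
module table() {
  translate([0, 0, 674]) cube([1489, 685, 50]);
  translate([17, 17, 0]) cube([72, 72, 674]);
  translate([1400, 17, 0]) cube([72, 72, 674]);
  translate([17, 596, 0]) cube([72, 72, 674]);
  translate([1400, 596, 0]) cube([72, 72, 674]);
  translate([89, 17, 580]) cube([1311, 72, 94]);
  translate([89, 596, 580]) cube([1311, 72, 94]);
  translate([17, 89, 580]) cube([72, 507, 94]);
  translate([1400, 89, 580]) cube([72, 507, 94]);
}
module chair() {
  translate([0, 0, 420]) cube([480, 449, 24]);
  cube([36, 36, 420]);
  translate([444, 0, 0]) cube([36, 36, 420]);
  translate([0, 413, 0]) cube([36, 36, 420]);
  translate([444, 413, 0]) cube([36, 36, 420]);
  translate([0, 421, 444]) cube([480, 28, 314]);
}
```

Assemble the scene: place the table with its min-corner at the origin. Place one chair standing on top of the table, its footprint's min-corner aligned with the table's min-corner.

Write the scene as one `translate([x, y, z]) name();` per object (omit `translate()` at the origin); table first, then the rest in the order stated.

table();
translate([0, 0, 724]) chair();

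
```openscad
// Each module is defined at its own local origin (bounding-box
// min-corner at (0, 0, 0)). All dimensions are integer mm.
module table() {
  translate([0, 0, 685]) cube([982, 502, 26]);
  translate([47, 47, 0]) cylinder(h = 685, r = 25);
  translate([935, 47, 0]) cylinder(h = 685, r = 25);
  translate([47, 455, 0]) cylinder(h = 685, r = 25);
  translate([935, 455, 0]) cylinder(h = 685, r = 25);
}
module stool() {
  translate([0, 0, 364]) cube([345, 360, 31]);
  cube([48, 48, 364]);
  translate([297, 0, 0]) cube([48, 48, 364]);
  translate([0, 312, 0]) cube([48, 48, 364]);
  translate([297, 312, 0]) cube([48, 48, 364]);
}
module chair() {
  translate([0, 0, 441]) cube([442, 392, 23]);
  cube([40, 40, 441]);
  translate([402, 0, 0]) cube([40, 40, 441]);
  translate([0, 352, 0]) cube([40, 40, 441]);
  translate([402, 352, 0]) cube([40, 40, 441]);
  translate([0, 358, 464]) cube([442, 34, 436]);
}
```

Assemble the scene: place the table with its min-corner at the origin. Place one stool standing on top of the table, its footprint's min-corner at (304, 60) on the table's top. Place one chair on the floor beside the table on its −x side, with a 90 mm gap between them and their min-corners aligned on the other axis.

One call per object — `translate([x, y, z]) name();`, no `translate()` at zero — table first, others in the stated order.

table();
translate([304, 60, 711]) stool();
translate([-532, 0, 0]) chair();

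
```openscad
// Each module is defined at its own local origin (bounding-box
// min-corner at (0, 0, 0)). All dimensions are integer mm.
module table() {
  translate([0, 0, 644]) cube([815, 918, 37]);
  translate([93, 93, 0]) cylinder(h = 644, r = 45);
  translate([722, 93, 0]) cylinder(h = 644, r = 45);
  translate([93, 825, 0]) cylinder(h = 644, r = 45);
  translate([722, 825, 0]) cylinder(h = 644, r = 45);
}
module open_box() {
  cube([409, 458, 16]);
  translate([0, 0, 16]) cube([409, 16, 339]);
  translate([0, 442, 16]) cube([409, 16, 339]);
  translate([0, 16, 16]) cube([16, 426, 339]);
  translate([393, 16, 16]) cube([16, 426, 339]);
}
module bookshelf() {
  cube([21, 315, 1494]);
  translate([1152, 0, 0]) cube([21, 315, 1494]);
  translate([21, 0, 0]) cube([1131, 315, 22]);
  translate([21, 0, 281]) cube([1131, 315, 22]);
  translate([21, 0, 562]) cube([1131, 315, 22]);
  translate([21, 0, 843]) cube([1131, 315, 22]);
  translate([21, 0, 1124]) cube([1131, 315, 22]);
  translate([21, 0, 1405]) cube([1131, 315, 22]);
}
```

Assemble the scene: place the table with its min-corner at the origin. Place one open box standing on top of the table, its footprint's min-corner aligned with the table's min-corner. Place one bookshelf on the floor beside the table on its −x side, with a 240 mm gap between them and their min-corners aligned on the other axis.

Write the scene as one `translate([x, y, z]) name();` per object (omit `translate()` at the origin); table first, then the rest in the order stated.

table();
translate([0, 0, 681]) open_box();
translate([-1413, 0, 0]) bookshelf();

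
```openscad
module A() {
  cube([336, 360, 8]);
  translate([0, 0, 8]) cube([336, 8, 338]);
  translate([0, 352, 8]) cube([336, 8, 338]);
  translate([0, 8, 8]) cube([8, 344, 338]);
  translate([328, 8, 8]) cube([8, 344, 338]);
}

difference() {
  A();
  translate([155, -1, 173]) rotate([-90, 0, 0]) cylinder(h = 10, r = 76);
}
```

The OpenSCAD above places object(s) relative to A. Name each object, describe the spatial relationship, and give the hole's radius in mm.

A is an open box. The open box has a circular hole through its front wall. The hole's radius is 76 mm.

The subtracted cylinder has r = 76 mm.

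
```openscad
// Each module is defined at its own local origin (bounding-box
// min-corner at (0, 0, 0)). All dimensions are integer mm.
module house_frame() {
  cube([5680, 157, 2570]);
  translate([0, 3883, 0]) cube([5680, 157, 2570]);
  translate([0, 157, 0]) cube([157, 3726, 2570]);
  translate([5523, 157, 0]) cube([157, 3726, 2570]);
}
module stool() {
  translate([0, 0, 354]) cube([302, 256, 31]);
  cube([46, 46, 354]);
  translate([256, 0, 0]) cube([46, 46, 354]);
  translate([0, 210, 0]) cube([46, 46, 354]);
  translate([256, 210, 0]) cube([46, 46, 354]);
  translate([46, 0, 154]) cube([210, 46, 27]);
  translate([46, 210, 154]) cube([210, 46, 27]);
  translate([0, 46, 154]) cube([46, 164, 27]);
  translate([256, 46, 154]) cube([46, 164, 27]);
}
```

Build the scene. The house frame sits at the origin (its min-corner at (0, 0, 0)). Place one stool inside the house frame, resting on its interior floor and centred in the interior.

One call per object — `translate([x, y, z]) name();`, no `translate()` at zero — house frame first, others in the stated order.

house_frame();
translate([2689, 1892, 0]) stool();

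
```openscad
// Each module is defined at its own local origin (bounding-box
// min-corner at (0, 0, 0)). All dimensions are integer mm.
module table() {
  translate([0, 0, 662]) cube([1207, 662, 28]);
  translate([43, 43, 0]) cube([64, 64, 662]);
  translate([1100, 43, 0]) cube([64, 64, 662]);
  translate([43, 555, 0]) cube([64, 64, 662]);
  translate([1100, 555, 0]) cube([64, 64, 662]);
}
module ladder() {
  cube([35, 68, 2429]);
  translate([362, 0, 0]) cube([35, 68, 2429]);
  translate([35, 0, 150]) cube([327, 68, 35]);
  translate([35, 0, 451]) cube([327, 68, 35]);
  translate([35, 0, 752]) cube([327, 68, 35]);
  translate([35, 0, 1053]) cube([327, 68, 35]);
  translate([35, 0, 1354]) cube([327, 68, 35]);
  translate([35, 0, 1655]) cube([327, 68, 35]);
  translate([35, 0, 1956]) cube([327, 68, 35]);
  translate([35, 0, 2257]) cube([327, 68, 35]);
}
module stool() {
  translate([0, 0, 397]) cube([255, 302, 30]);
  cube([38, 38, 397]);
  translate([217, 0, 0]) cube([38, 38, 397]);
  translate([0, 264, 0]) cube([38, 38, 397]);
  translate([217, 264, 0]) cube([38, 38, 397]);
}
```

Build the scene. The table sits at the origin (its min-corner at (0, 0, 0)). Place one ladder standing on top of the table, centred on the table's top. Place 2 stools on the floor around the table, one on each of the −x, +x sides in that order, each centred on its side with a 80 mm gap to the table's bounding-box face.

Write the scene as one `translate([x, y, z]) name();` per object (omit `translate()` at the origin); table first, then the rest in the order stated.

table();
translate([405, 297, 690]) ladder();
translate([-335, 180, 0]) stool();
translate([1287, 180, 0]) stool();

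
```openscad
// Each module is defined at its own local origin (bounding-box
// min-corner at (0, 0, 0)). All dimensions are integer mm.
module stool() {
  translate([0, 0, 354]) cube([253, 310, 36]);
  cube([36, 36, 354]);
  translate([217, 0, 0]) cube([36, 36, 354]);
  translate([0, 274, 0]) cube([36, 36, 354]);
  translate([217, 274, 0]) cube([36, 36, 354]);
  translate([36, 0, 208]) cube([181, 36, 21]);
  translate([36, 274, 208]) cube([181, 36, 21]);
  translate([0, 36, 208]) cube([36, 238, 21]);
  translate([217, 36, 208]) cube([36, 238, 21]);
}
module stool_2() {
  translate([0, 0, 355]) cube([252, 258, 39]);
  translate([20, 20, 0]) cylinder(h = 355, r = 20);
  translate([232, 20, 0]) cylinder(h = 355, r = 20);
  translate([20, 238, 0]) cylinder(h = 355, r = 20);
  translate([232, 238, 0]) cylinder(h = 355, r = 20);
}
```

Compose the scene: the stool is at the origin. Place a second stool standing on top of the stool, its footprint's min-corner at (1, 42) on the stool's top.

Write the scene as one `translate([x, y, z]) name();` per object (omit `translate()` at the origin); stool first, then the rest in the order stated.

stool();
translate([1, 42, 390]) stool_2();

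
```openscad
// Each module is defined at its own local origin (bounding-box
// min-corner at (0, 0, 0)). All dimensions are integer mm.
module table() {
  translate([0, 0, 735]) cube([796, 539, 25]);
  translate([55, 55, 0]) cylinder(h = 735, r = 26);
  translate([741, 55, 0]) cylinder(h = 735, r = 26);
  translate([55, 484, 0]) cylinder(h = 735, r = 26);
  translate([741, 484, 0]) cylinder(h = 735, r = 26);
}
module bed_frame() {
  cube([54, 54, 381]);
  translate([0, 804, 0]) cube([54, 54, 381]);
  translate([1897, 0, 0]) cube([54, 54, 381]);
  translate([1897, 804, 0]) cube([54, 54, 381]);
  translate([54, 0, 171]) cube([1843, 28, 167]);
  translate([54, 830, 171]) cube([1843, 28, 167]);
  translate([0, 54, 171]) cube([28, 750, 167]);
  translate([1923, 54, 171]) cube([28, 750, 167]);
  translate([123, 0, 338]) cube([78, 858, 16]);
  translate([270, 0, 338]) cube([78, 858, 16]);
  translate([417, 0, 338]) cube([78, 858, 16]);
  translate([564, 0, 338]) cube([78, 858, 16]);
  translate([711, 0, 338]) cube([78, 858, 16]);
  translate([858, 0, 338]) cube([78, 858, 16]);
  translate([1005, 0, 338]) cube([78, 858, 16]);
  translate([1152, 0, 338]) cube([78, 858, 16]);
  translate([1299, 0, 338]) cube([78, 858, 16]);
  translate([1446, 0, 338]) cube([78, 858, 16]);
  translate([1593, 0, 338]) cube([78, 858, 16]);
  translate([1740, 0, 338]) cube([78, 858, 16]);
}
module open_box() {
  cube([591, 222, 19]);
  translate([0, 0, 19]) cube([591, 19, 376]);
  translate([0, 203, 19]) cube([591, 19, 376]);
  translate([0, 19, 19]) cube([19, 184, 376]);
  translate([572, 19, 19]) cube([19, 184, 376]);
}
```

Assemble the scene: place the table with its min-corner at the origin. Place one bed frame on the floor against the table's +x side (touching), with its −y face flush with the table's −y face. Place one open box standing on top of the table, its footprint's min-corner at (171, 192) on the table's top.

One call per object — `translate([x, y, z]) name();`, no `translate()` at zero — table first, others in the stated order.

table();
translate([796, 0, 0]) bed_frame();
translate([171, 192, 760]) open_box();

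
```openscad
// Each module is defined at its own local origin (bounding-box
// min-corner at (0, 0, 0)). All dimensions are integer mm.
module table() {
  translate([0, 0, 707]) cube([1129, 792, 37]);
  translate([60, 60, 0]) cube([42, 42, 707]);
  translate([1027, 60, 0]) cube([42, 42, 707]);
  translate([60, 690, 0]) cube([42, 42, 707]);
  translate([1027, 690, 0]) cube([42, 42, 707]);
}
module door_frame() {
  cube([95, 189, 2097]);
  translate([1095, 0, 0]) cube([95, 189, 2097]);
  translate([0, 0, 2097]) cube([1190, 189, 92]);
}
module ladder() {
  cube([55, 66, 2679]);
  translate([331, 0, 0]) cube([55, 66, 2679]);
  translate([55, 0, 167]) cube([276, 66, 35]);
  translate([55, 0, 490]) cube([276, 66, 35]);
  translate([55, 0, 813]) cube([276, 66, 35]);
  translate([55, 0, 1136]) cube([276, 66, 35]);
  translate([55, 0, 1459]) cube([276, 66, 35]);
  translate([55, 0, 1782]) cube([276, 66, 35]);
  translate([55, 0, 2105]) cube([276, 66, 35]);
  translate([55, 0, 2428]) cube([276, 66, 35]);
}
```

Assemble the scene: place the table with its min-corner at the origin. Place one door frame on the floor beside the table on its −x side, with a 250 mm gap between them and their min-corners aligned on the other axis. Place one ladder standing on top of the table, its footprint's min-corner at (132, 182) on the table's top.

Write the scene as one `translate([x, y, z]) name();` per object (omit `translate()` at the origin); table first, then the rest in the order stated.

table();
translate([-1440, 0, 0]) door_frame();
translate([132, 182, 744]) ladder();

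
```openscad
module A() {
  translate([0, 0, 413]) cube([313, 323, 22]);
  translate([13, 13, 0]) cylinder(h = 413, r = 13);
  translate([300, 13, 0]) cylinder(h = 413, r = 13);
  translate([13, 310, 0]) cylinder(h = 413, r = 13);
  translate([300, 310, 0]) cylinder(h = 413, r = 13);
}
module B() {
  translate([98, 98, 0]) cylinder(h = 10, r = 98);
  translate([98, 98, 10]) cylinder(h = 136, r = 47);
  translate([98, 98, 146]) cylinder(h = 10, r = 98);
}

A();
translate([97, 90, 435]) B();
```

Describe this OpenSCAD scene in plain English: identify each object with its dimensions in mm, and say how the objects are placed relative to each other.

A is a simple wooden stool: a rectangular seat 313 mm (x) by 323 mm (y), 22 mm thick, top face at z = 435 mm, on four round legs, each 26 mm in diameter. The legs rest on z = 0, each leg's axis is inset half a diameter from the nearest pair of seat edges (so the leg's bounding box is flush with the corner).

B is a spool: two coaxial disc flanges of radius 98 mm and thickness 10 mm, joined by a core cylinder of radius 47 mm and height 136 mm. The lower flange rests on z = 0 and the three cylinders share a vertical axis.

The spool is on top of the stool.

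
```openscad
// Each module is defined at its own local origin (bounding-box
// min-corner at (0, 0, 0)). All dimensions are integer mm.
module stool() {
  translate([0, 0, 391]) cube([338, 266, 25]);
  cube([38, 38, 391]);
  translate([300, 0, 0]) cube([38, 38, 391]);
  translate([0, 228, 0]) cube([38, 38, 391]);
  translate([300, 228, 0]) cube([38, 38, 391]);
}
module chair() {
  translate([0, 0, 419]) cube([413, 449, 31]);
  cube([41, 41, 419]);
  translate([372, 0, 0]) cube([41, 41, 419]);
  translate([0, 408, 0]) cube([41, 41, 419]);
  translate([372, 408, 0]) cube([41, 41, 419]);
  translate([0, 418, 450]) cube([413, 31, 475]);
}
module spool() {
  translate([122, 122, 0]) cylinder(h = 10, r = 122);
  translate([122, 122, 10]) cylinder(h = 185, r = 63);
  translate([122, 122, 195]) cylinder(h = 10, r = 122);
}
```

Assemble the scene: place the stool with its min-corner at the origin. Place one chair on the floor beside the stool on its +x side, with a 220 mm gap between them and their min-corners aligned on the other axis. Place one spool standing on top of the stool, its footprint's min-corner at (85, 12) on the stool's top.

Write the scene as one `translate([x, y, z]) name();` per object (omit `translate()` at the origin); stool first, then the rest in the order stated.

stool();
translate([558, 0, 0]) chair();
translate([85, 12, 416]) spool();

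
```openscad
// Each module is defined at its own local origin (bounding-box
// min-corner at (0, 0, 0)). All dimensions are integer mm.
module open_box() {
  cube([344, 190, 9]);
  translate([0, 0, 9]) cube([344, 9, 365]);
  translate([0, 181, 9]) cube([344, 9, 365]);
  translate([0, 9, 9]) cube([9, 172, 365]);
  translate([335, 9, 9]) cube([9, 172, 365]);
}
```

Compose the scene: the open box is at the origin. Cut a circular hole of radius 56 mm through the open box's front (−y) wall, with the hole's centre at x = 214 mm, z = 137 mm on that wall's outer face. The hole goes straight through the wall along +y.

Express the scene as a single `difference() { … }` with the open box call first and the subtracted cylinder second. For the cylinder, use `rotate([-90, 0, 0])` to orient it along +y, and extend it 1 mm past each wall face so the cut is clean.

difference() {
  open_box();
  translate([214, -1, 137]) rotate([-90, 0, 0]) cylinder(h = 11, r = 56);
}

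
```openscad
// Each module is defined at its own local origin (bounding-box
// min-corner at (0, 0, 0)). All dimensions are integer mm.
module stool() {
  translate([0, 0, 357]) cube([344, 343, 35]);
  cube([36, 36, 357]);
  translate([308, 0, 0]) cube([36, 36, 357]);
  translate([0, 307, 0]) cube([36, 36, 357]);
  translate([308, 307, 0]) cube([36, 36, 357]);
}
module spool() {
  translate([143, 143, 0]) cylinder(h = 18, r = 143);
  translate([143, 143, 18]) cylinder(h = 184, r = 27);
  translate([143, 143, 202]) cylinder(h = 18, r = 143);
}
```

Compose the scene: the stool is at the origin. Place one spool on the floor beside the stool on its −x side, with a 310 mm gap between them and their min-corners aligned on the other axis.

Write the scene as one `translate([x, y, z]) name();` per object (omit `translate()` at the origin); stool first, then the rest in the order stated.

stool();
translate([-596, 0, 0]) spool();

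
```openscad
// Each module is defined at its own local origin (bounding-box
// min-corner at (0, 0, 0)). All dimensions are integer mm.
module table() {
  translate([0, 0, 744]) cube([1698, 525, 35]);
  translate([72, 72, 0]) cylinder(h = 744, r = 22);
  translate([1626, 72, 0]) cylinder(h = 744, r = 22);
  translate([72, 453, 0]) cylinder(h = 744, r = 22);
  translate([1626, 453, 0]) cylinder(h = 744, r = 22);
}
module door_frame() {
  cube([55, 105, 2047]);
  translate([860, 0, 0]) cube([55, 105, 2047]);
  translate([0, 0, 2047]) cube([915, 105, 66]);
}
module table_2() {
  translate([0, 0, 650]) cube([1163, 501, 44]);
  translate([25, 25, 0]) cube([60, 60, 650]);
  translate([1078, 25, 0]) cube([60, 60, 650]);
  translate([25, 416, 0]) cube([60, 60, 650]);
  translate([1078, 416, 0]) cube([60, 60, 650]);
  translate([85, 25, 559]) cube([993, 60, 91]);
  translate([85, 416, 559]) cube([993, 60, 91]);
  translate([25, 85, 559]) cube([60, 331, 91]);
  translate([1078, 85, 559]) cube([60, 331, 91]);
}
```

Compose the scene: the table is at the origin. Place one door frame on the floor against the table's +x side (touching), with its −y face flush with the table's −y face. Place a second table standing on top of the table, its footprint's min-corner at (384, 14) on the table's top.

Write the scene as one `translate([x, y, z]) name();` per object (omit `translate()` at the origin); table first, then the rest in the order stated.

table();
translate([1698, 0, 0]) door_frame();
translate([384, 14, 779]) table_2();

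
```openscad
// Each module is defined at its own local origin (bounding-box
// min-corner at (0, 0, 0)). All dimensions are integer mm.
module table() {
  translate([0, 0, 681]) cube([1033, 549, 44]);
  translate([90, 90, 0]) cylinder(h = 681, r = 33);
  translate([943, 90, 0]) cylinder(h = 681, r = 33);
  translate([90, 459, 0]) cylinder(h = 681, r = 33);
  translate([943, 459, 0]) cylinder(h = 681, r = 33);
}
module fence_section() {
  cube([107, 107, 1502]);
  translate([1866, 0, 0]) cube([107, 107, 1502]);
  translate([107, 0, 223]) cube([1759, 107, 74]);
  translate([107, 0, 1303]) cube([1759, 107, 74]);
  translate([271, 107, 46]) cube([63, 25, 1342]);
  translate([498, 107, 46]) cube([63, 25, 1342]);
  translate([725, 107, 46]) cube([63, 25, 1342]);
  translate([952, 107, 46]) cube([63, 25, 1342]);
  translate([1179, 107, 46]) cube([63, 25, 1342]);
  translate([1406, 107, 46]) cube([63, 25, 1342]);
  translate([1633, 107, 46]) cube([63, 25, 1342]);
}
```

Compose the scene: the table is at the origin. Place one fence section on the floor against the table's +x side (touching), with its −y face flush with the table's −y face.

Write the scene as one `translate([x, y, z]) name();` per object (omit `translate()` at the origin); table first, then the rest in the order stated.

table();
translate([1033, 0, 0]) fence_section();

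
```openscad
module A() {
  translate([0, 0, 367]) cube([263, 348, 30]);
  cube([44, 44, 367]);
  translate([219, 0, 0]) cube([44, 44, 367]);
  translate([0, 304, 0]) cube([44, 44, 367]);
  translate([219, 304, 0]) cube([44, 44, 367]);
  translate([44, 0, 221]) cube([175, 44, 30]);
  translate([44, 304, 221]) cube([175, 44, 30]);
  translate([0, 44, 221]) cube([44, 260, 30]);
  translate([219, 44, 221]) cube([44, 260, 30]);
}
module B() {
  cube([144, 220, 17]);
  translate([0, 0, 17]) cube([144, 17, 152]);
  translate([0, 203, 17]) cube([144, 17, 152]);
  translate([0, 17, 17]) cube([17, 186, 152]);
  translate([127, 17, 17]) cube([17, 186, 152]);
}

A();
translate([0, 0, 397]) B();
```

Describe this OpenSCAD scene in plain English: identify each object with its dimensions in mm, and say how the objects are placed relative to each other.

A is a four-legged stool. The seat is a 263×348×30 mm slab whose top surface is at z = 397 mm; four square legs, each 44×44 mm in cross-section, run from the floor (z = 0) to the underside of the seat, each flush with a corner of the seat. Four stretchers, 44 mm wide and 30 mm tall, connect adjacent legs with their undersides at z = 221 mm, each running between the inner faces of the legs it joins and aligned with the legs' outer faces on the other axis.

B is an open-topped rectangular box: outside dimensions 144×220×169 mm, with a uniform wall and base thickness of 17 mm. The base is a full 144×220 slab on the floor; four walls sit on top of the base. The front and back walls (the −y and +y sides) span the full width; the two side walls fit between them.

The open box is on top of the stool.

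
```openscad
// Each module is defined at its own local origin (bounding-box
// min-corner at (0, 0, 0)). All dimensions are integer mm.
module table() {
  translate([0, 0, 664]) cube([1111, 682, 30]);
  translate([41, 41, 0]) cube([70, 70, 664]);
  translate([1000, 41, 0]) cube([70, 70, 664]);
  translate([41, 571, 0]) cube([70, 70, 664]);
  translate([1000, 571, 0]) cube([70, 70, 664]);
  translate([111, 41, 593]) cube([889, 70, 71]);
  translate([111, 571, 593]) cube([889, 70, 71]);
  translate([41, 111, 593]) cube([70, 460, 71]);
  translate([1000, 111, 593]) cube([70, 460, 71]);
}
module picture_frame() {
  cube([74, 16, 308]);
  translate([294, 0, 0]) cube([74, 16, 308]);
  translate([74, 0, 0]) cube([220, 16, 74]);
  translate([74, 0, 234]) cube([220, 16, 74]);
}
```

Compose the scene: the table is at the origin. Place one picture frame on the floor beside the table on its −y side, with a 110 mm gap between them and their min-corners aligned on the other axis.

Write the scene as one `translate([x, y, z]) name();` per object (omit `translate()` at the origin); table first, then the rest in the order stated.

table();
translate([0, -126, 0]) picture_frame();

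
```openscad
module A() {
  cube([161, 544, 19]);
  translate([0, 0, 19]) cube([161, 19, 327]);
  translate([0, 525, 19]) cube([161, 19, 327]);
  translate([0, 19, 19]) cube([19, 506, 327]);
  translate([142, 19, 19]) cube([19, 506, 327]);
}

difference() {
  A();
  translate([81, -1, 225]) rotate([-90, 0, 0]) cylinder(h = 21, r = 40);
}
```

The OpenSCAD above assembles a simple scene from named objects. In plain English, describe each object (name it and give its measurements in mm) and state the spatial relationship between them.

A is an open storage box with external size 161×544×346 mm and wall thickness 19 mm (the base is also 19 mm thick). The base covers the whole footprint; the four walls stand on the base, with the y-facing walls full-width and the x-facing walls fitting between their inner faces.

The open box has a circular hole of radius 40 mm through its front wall, centred at (x = 81, z = 225).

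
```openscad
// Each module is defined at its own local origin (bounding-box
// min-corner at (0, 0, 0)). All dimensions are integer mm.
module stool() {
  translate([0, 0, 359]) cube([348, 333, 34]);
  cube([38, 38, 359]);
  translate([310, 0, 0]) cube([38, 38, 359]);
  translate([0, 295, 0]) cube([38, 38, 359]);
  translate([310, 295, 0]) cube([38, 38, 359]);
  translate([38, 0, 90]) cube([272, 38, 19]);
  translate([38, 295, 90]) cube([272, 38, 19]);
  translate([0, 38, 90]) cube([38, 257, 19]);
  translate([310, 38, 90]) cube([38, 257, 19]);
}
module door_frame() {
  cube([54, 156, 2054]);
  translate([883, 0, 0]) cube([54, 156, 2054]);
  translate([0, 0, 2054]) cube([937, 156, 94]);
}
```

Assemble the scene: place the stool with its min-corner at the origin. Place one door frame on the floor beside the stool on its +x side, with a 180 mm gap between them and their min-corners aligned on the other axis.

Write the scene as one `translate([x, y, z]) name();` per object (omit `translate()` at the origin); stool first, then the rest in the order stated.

stool();
translate([528, 0, 0]) door_frame();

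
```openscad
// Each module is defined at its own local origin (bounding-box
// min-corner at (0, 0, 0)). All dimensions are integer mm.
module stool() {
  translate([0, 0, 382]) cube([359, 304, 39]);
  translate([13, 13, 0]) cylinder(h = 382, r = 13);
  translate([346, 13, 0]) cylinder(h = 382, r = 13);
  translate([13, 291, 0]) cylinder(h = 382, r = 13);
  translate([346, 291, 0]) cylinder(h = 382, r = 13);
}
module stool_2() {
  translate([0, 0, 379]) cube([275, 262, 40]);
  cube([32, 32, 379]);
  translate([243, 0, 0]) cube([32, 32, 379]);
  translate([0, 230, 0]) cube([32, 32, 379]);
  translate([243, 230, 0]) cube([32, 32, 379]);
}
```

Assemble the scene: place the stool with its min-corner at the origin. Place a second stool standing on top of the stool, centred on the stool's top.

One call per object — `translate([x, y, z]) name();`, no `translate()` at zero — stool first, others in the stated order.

stool();
translate([42, 21, 421]) stool_2();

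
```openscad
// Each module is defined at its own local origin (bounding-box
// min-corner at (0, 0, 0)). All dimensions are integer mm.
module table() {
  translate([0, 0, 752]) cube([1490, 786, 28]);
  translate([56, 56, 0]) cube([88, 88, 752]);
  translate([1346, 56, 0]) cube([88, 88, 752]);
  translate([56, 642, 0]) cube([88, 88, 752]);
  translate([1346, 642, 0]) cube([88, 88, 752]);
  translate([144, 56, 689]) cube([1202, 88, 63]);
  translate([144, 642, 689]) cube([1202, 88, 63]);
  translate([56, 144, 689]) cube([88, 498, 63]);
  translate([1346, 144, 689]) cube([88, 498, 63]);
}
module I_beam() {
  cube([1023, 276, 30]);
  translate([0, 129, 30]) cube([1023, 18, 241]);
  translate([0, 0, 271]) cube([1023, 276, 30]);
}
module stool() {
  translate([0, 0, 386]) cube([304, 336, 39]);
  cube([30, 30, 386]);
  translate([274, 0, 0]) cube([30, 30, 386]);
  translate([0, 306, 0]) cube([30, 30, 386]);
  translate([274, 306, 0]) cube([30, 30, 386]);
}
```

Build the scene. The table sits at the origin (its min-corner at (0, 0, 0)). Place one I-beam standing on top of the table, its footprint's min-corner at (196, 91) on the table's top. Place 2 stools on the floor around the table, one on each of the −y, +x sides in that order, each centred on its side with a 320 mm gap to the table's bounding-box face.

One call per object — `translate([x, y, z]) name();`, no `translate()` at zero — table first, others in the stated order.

table();
translate([196, 91, 780]) I_beam();
translate([593, -656, 0]) stool();
translate([1810, 225, 0]) stool();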